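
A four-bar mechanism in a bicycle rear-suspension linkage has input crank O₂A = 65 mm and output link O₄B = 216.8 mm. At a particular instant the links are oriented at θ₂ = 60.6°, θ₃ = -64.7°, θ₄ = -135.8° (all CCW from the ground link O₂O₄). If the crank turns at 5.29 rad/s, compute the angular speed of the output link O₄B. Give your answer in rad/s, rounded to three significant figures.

ω₂ = 5.29 rad/s
Differentiating the loop-closure r₂e^{iθ₂}+r₃e^{iθ₃}=r₁+r₄e^{iθ₄} gives r₂ω₂e^{iθ₂}+r₃ω₃e^{iθ₃}=r₄ω₄e^{iθ₄}.
Eliminating the other unknown: ω₄ = r₂ω₂ sin(θ₂−θ₃) / [r₄ sin(θ₄−θ₃)].
Numerator sine = +0.81614; denominator sine = -0.94609.
Result = 0.065·5.29·(+0.81614) / (0.2168·(-0.94609)) = -1.3682 rad/s; magnitude 1.3682 rad/s.

1.37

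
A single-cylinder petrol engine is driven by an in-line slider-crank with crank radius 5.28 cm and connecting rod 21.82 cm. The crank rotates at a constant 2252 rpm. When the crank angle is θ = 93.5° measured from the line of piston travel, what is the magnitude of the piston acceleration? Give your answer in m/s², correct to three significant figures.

ω = 2π·2252/60 = 235.8 rad/s
x(θ) = r cosθ + √(L² − r² sin²θ); with ω constant, a = ω²·d²x/dθ².
d²x/dθ² = −r cosθ − r²(cos2θ)/√u − r⁴ sin²2θ/(4u^{3/2}),  u = L² − r² sin²θ = 0.0448338 m².
Substituting r = 0.0528 m, L = 0.2182 m, θ = 93.5°: d²x/dθ² = +0.016289 m.
a = ω²·d²x/dθ² = (235.8)²·(+0.016289) = +905.89 m/s²;  |a| = 905.89 m/s².

906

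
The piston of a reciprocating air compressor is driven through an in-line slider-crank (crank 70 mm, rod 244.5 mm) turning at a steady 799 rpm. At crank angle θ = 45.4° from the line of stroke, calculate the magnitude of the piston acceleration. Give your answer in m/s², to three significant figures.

345

ω = 2π·799/60 = 83.67 rad/s
x(θ) = r cosθ + √(L² − r² sin²θ); with ω constant, a = ω²·d²x/dθ².
d²x/dθ² = −r cosθ − r²(cos2θ)/√u − r⁴ sin²2θ/(4u^{3/2}),  u = L² − r² sin²θ = 0.057296 m².
Substituting r = 0.07 m, L = 0.2445 m, θ = 45.4°: d²x/dθ² = -0.049302 m.
a = ω²·d²x/dθ² = (83.67)²·(-0.049302) = -345.16 m/s²;  |a| = 345.16 m/s².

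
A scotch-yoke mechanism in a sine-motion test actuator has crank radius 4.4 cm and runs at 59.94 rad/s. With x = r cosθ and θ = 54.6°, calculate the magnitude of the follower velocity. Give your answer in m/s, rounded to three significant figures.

2.15

ω = 59.94 rad/s
x = r cosθ ⇒ ẋ = −rω sinθ.
|v| = rω|sinθ| = 0.044·59.94·|sin 54.6°| = 2.1498 m/s.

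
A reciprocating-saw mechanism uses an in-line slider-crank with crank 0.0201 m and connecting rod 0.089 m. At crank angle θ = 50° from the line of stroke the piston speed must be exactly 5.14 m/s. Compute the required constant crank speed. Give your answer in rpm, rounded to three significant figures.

2780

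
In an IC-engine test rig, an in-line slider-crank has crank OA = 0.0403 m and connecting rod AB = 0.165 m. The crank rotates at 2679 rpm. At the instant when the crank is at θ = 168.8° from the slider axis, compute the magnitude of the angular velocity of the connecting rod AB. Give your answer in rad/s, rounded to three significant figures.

67.3

ω = 280.5 rad/s (converted from 2679 rpm).
The rod makes angle φ with the slider axis where L sinφ = r sinθ; differentiating, L cosφ·φ̇ = r ω cosθ.
L cosφ = √(L² − r² sin²θ) = 0.16481 m.
|ω_rod| = r ω |cosθ| / √(L² − r² sin²θ) = 0.0403·280.5·0.98096/0.16481 = 67.292 rad/s.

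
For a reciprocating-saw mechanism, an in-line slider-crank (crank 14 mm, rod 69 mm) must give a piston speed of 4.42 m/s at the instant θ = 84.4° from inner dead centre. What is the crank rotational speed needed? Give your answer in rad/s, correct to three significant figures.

For an in-line slider-crank, |v_piston| = rω|sinθ|·[1 + r cosθ/√(L² − r² sin²θ)].
With r = 0.014 m, L = 0.069 m, θ = 84.4°: the bracketed kinematic factor |dx/dθ| = 0.014215 m.
ω = v/|dx/dθ| = 4.42/0.014215 = 310.94 rad/s.

311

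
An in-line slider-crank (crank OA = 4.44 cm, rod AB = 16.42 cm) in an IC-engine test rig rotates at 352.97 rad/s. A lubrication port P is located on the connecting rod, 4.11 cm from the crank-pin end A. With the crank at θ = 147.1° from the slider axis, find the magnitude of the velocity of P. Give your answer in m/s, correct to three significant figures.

ω = 353 rad/s.  Crank-pin speed |V_A| = rω = 15.672 m/s, perpendicular to OA.
Rod angle: sinφ = −(r/L) sinθ ⇒ φ = -8.446°; ω_rod = −rω cosθ/√(L²−r²sin²θ) = +81.015 rad/s.
V_P = V_A + ω_rod × AP, with AP = 0.0411 m along the rod.
Components: V_Px = −rω sinθ − a·ω_rod·sinφ = -8.0235 m/s;  V_Py = rω cosθ + a·ω_rod·cosφ = -9.8648 m/s.
|V_P| = √(V_Px² + V_Py²) = 12.716 m/s.

12.7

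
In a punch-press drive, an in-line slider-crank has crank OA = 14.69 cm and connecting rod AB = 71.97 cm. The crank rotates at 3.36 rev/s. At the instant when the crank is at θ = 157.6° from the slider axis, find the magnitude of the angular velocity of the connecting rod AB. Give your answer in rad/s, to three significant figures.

ω = 21.11 rad/s (converted from 3.36 rev/s).
The rod makes angle φ with the slider axis where L sinφ = r sinθ; differentiating, L cosφ·φ̇ = r ω cosθ.
L cosφ = √(L² − r² sin²θ) = 0.71752 m.
|ω_rod| = r ω |cosθ| / √(L² − r² sin²θ) = 0.1469·21.11·0.92455/0.71752 = 3.9961 rad/s.

4.00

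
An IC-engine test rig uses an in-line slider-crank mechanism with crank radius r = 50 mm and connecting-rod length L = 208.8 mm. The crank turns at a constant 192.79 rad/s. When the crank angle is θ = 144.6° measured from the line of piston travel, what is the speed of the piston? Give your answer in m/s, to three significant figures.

ω = 192.8 rad/s
For an in-line slider-crank, x = r cosθ + √(L² − r² sin²θ), so v = −rω sinθ·[1 + r cosθ/√(L² − r² sin²θ)].
With r = 0.05 m, L = 0.2088 m, θ = 144.6°: √(L² − r² sin²θ) = 0.20678 m.
v = −0.05·192.8·0.57928·[1 + 0.05·-0.81513/0.20678] = -4.4834 m/s.
|v| = 4.4834 m/s.

4.48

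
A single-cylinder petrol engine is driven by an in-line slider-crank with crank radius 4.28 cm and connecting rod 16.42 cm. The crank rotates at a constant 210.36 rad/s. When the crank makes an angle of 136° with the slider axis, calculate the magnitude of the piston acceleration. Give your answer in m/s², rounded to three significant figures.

ω = 210.4 rad/s
x(θ) = r cosθ + √(L² − r² sin²θ); with ω constant, a = ω²·d²x/dθ².
d²x/dθ² = −r cosθ − r²(cos2θ)/√u − r⁴ sin²2θ/(4u^{3/2}),  u = L² − r² sin²θ = 0.0260777 m².
Substituting r = 0.0428 m, L = 0.1642 m, θ = 136°: d²x/dθ² = +0.030193 m.
a = ω²·d²x/dθ² = (210.4)²·(+0.030193) = +1336.1 m/s²;  |a| = 1336.1 m/s².

1340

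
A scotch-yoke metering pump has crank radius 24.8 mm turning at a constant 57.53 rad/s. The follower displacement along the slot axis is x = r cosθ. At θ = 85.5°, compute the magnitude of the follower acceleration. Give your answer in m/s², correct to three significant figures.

6.44

ω = 57.53 rad/s
x = r cosθ ⇒ ẍ = −rω² cosθ (ω constant).
|a| = rω²|cosθ| = 0.0248·(57.53)²·|cos 85.5°| = 6.44 m/s².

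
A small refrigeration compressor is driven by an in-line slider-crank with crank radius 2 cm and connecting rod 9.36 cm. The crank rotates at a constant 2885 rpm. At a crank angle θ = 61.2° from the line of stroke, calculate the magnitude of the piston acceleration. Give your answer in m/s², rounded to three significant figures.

ω = 2π·2885/60 = 302.1 rad/s
x(θ) = r cosθ + √(L² − r² sin²θ); with ω constant, a = ω²·d²x/dθ².
d²x/dθ² = −r cosθ − r²(cos2θ)/√u − r⁴ sin²2θ/(4u^{3/2}),  u = L² − r² sin²θ = 0.00845379 m².
Substituting r = 0.02 m, L = 0.0936 m, θ = 61.2°: d²x/dθ² = -0.0073407 m.
a = ω²·d²x/dθ² = (302.1)²·(-0.0073407) = -670.02 m/s²;  |a| = 670.02 m/s².

670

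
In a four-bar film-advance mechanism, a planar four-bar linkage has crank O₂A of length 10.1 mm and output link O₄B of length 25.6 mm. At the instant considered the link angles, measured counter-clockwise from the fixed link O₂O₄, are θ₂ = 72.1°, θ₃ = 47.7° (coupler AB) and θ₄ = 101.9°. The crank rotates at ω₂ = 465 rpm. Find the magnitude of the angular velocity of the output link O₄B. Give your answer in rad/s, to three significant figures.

9.79

ω₂ = 48.69 rad/s (from 465 rpm).
Differentiating the loop-closure r₂e^{iθ₂}+r₃e^{iθ₃}=r₁+r₄e^{iθ₄} gives r₂ω₂e^{iθ₂}+r₃ω₃e^{iθ₃}=r₄ω₄e^{iθ₄}.
Eliminating the other unknown: ω₄ = r₂ω₂ sin(θ₂−θ₃) / [r₄ sin(θ₄−θ₃)].
Numerator sine = +0.41310; denominator sine = +0.81106.
Result = 0.0101·48.69·(+0.41310) / (0.0256·(+0.81106)) = +9.7852 rad/s; magnitude 9.7852 rad/s.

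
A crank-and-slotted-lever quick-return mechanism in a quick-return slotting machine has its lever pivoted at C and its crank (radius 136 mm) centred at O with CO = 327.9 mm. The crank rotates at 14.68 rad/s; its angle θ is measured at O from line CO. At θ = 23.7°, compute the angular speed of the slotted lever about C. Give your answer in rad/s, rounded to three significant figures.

4.19

ω = 14.68 rad/s
Crank pin A relative to C: A = (d + r cosθ, r sinθ); lever angle φ = atan2(r sinθ, d + r cosθ).
Differentiating tanφ: φ̇ = rω(d cosθ + r)/(d² + r² + 2dr cosθ).
d² + r² + 2dr cosθ = |CA|² = 0.207681 m²;  d cosθ + r = +0.43625 m.
|ω_lever| = |0.136·14.68·+0.43625| / 0.207681 = 4.1937 rad/s.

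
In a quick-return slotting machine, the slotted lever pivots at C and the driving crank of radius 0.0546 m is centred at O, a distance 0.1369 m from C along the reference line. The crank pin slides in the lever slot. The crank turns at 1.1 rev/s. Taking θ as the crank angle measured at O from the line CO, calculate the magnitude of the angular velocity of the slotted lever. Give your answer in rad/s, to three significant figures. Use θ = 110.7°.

0.143

ω = 6.912 rad/s (from 1.1 rev/s).
Crank pin A relative to C: A = (d + r cosθ, r sinθ); lever angle φ = atan2(r sinθ, d + r cosθ).
Differentiating tanφ: φ̇ = rω(d cosθ + r)/(d² + r² + 2dr cosθ).
d² + r² + 2dr cosθ = |CA|² = 0.0164385 m²;  d cosθ + r = +0.0062093 m.
|ω_lever| = |0.0546·6.912·+0.0062093| / 0.0164385 = 0.14254 rad/s.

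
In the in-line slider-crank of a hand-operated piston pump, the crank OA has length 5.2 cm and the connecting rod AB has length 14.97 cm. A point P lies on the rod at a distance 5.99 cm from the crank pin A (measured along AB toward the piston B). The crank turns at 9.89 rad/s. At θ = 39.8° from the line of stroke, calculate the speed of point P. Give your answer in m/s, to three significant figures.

0.435

ω = 9.89 rad/s.  Crank-pin speed |V_A| = rω = 0.51428 m/s, perpendicular to OA.
Rod angle: sinφ = −(r/L) sinθ ⇒ φ = -12.847°; ω_rod = −rω cosθ/√(L²−r²sin²θ) = -2.7071 rad/s.
V_P = V_A + ω_rod × AP, with AP = 0.0599 m along the rod.
Components: V_Px = −rω sinθ − a·ω_rod·sinφ = -0.36525 m/s;  V_Py = rω cosθ + a·ω_rod·cosφ = +0.23701 m/s.
|V_P| = √(V_Px² + V_Py²) = 0.43541 m/s.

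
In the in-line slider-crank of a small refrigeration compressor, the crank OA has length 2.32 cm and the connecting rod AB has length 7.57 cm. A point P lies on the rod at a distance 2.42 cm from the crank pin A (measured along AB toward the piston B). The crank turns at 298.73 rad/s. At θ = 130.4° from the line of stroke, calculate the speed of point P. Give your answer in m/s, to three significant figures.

ω = 298.7 rad/s.  Crank-pin speed |V_A| = rω = 6.9305 m/s, perpendicular to OA.
Rod angle: sinφ = −(r/L) sinθ ⇒ φ = -13.497°; ω_rod = −rω cosθ/√(L²−r²sin²θ) = +61.022 rad/s.
V_P = V_A + ω_rod × AP, with AP = 0.0242 m along the rod.
Components: V_Px = −rω sinθ − a·ω_rod·sinφ = -4.9332 m/s;  V_Py = rω cosθ + a·ω_rod·cosφ = -3.0559 m/s.
|V_P| = √(V_Px² + V_Py²) = 5.803 m/s.

5.80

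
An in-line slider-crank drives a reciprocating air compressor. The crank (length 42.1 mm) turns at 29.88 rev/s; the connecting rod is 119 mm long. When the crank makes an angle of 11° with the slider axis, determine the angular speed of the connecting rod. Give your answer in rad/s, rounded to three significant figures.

65.3

ω = 187.7 rad/s (converted from 29.88 rev/s).
The rod makes angle φ with the slider axis where L sinφ = r sinθ; differentiating, L cosφ·φ̇ = r ω cosθ.
L cosφ = √(L² − r² sin²θ) = 0.11873 m.
|ω_rod| = r ω |cosθ| / √(L² − r² sin²θ) = 0.0421·187.7·0.98163/0.11873 = 65.348 rad/s.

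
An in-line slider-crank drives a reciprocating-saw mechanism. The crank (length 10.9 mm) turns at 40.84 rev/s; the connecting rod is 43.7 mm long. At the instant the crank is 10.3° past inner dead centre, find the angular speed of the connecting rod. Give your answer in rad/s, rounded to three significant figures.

ω = 256.6 rad/s (converted from 40.84 rev/s).
The rod makes angle φ with the slider axis where L sinφ = r sinθ; differentiating, L cosφ·φ̇ = r ω cosθ.
L cosφ = √(L² − r² sin²θ) = 0.043657 m.
|ω_rod| = r ω |cosθ| / √(L² − r² sin²θ) = 0.0109·256.6·0.98389/0.043657 = 63.036 rad/s.

63.0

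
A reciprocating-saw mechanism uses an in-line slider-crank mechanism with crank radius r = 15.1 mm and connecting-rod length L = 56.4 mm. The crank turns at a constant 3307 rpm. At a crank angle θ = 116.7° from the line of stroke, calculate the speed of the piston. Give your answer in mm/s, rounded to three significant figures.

4090

ω = 2π·3307/60 = 346.3 rad/s
For an in-line slider-crank, x = r cosθ + √(L² − r² sin²θ), so v = −rω sinθ·[1 + r cosθ/√(L² − r² sin²θ)].
With r = 0.0151 m, L = 0.0564 m, θ = 116.7°: √(L² − r² sin²θ) = 0.054763 m.
v = −0.0151·346.3·0.89337·[1 + 0.0151·-0.44932/0.054763] = -4.0929 m/s.
|v| = 4.0929 m/s = 4092.9 mm/s.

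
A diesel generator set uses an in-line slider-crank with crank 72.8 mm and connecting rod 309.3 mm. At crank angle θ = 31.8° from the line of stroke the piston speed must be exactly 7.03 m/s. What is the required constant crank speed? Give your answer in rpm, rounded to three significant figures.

For an in-line slider-crank, |v_piston| = rω|sinθ|·[1 + r cosθ/√(L² − r² sin²θ)].
With r = 0.0728 m, L = 0.3093 m, θ = 31.8°: the bracketed kinematic factor |dx/dθ| = 0.046096 m.
ω = v/|dx/dθ| = 7.03/0.046096 = 152.51 rad/s.
N = 60ω/(2π) = 1456.3 rpm.

1460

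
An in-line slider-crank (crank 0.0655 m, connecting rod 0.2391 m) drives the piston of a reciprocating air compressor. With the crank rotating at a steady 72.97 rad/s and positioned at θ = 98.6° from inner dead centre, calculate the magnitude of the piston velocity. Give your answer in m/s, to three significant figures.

ω = 72.97 rad/s
For an in-line slider-crank, x = r cosθ + √(L² − r² sin²θ), so v = −rω sinθ·[1 + r cosθ/√(L² − r² sin²θ)].
With r = 0.0655 m, L = 0.2391 m, θ = 98.6°: √(L² − r² sin²θ) = 0.23016 m.
v = −0.0655·72.97·0.98876·[1 + 0.0655·-0.14954/0.23016] = -4.5247 m/s.
|v| = 4.5247 m/s.

4.52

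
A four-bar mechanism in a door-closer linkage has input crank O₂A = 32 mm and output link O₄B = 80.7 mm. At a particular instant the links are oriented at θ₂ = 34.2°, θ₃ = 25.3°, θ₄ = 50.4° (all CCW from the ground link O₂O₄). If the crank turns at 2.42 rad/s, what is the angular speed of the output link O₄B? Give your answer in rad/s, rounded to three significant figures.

ω₂ = 2.42 rad/s
Differentiating the loop-closure r₂e^{iθ₂}+r₃e^{iθ₃}=r₁+r₄e^{iθ₄} gives r₂ω₂e^{iθ₂}+r₃ω₃e^{iθ₃}=r₄ω₄e^{iθ₄}.
Eliminating the other unknown: ω₄ = r₂ω₂ sin(θ₂−θ₃) / [r₄ sin(θ₄−θ₃)].
Numerator sine = +0.15471; denominator sine = +0.42420.
Result = 0.032·2.42·(+0.15471) / (0.0807·(+0.42420)) = +0.34998 rad/s; magnitude 0.34998 rad/s.

0.350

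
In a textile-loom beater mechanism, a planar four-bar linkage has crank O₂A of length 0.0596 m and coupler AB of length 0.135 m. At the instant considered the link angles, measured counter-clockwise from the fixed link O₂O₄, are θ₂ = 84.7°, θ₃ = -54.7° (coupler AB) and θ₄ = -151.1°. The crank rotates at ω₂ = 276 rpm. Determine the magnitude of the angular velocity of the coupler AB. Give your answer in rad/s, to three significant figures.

10.6

ω₂ = 28.9 rad/s (from 276 rpm).
Differentiating the loop-closure r₂e^{iθ₂}+r₃e^{iθ₃}=r₁+r₄e^{iθ₄} gives r₂ω₂e^{iθ₂}+r₃ω₃e^{iθ₃}=r₄ω₄e^{iθ₄}.
Eliminating the other unknown: ω₃ = r₂ω₂ sin(θ₄−θ₂) / [r₃ sin(θ₃−θ₄)].
Numerator sine = +0.82708; denominator sine = +0.99377.
Result = 0.0596·28.9·(+0.82708) / (0.135·(+0.99377)) = +10.62 rad/s; magnitude 10.62 rad/s.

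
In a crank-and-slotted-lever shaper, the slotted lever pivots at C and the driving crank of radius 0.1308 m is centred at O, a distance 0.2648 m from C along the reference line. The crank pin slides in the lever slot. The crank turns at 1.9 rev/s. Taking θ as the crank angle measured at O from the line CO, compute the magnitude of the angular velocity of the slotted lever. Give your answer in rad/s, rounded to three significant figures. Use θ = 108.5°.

1.12

ω = 11.94 rad/s (from 1.9 rev/s).
Crank pin A relative to C: A = (d + r cosθ, r sinθ); lever angle φ = atan2(r sinθ, d + r cosθ).
Differentiating tanφ: φ̇ = rω(d cosθ + r)/(d² + r² + 2dr cosθ).
d² + r² + 2dr cosθ = |CA|² = 0.0652475 m²;  d cosθ + r = +0.046778 m.
|ω_lever| = |0.1308·11.94·+0.046778| / 0.0652475 = 1.1195 rad/s.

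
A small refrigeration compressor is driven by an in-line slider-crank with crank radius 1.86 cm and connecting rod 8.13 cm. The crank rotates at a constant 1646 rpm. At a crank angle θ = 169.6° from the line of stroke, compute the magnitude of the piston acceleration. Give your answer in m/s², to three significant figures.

ω = 2π·1646/60 = 172.4 rad/s
x(θ) = r cosθ + √(L² − r² sin²θ); with ω constant, a = ω²·d²x/dθ².
d²x/dθ² = −r cosθ − r²(cos2θ)/√u − r⁴ sin²2θ/(4u^{3/2}),  u = L² − r² sin²θ = 0.00659842 m².
Substituting r = 0.0186 m, L = 0.0813 m, θ = 169.6°: d²x/dθ² = +0.014306 m.
a = ω²·d²x/dθ² = (172.4)²·(+0.014306) = +425.04 m/s²;  |a| = 425.04 m/s².

425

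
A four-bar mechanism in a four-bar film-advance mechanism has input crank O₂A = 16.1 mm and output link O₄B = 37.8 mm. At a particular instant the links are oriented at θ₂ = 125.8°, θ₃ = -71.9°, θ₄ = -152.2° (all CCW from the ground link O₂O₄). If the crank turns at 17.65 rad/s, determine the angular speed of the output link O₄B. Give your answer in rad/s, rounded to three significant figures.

ω₂ = 17.65 rad/s
Differentiating the loop-closure r₂e^{iθ₂}+r₃e^{iθ₃}=r₁+r₄e^{iθ₄} gives r₂ω₂e^{iθ₂}+r₃ω₃e^{iθ₃}=r₄ω₄e^{iθ₄}.
Eliminating the other unknown: ω₄ = r₂ω₂ sin(θ₂−θ₃) / [r₄ sin(θ₄−θ₃)].
Numerator sine = -0.30403; denominator sine = -0.98570.
Result = 0.0161·17.65·(-0.30403) / (0.0378·(-0.98570)) = +2.3187 rad/s; magnitude 2.3187 rad/s.

2.32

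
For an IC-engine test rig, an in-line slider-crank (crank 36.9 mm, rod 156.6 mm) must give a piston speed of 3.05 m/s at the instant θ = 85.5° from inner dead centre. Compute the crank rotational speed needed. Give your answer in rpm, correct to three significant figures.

777

For an in-line slider-crank, |v_piston| = rω|sinθ|·[1 + r cosθ/√(L² − r² sin²θ)].
With r = 0.0369 m, L = 0.1566 m, θ = 85.5°: the bracketed kinematic factor |dx/dθ| = 0.037486 m.
ω = v/|dx/dθ| = 3.05/0.037486 = 81.364 rad/s.
N = 60ω/(2π) = 776.97 rpm.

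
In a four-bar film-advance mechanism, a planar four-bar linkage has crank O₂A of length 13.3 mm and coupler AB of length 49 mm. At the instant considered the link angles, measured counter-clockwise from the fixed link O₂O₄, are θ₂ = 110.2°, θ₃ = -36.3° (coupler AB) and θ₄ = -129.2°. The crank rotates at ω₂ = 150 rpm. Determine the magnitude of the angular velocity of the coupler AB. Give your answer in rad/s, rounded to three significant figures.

ω₂ = 15.71 rad/s (from 150 rpm).
Differentiating the loop-closure r₂e^{iθ₂}+r₃e^{iθ₃}=r₁+r₄e^{iθ₄} gives r₂ω₂e^{iθ₂}+r₃ω₃e^{iθ₃}=r₄ω₄e^{iθ₄}.
Eliminating the other unknown: ω₃ = r₂ω₂ sin(θ₄−θ₂) / [r₃ sin(θ₃−θ₄)].
Numerator sine = +0.86074; denominator sine = +0.99872.
Result = 0.0133·15.71·(+0.86074) / (0.049·(+0.99872)) = +3.6746 rad/s; magnitude 3.6746 rad/s.

3.67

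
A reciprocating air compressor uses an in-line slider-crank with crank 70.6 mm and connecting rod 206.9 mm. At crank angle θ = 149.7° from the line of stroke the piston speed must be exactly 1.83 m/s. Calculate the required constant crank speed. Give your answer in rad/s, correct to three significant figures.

73.3

For an in-line slider-crank, |v_piston| = rω|sinθ|·[1 + r cosθ/√(L² − r² sin²θ)].
With r = 0.0706 m, L = 0.2069 m, θ = 149.7°: the bracketed kinematic factor |dx/dθ| = 0.024967 m.
ω = v/|dx/dθ| = 1.83/0.024967 = 73.298 rad/s.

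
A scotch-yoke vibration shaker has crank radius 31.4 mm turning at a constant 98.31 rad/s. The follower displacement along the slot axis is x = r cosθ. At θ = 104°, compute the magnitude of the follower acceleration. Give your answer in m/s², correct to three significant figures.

73.4

ω = 98.31 rad/s
x = r cosθ ⇒ ẍ = −rω² cosθ (ω constant).
|a| = rω²|cosθ| = 0.0314·(98.31)²·|cos 104°| = 73.418 m/s².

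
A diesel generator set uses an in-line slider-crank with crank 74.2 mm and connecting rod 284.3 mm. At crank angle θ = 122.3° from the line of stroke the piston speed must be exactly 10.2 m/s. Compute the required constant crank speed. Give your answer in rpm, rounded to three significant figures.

For an in-line slider-crank, |v_piston| = rω|sinθ|·[1 + r cosθ/√(L² − r² sin²θ)].
With r = 0.0742 m, L = 0.2843 m, θ = 122.3°: the bracketed kinematic factor |dx/dθ| = 0.053751 m.
ω = v/|dx/dθ| = 10.2/0.053751 = 189.77 rad/s.
N = 60ω/(2π) = 1812.1 rpm.

1810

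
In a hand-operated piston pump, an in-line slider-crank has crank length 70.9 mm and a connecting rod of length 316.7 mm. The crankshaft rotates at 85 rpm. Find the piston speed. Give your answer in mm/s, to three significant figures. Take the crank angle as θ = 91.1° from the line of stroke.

628

ω = 2π·85/60 = 8.901 rad/s
For an in-line slider-crank, x = r cosθ + √(L² − r² sin²θ), so v = −rω sinθ·[1 + r cosθ/√(L² − r² sin²θ)].
With r = 0.0709 m, L = 0.3167 m, θ = 91.1°: √(L² − r² sin²θ) = 0.30866 m.
v = −0.0709·8.901·0.99982·[1 + 0.0709·-0.01920/0.30866] = -0.62819 m/s.
|v| = 0.62819 m/s = 628.19 mm/s.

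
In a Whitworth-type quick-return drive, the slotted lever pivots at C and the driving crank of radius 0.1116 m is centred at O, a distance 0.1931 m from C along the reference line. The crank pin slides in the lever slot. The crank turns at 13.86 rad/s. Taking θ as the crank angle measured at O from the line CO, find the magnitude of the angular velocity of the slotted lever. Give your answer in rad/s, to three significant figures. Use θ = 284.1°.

4.07

ω = 13.86 rad/s
Crank pin A relative to C: A = (d + r cosθ, r sinθ); lever angle φ = atan2(r sinθ, d + r cosθ).
Differentiating tanφ: φ̇ = rω(d cosθ + r)/(d² + r² + 2dr cosθ).
d² + r² + 2dr cosθ = |CA|² = 0.060242 m²;  d cosθ + r = +0.15864 m.
|ω_lever| = |0.1116·13.86·+0.15864| / 0.060242 = 4.0733 rad/s.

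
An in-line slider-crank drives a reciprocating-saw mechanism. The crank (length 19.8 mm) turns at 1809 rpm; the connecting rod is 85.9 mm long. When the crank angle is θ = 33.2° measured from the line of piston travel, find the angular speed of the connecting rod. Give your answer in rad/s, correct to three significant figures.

ω = 189.4 rad/s (converted from 1809 rpm).
The rod makes angle φ with the slider axis where L sinφ = r sinθ; differentiating, L cosφ·φ̇ = r ω cosθ.
L cosφ = √(L² − r² sin²θ) = 0.085213 m.
|ω_rod| = r ω |cosθ| / √(L² − r² sin²θ) = 0.0198·189.4·0.83676/0.085213 = 36.832 rad/s.

36.8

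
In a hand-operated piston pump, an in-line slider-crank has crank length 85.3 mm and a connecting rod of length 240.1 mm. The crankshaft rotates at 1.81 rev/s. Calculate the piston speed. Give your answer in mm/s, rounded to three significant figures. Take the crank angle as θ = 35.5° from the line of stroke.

730

ω = 2π·1.81 = 11.37 rad/s
For an in-line slider-crank, x = r cosθ + √(L² − r² sin²θ), so v = −rω sinθ·[1 + r cosθ/√(L² − r² sin²θ)].
With r = 0.0853 m, L = 0.2401 m, θ = 35.5°: √(L² − r² sin²θ) = 0.23493 m.
v = −0.0853·11.37·0.58070·[1 + 0.0853·0.81412/0.23493] = -0.72984 m/s.
|v| = 0.72984 m/s = 729.84 mm/s.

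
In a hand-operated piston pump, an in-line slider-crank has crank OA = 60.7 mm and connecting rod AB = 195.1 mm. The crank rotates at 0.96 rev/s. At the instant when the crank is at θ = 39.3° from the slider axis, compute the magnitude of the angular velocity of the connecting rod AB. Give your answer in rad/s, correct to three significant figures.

ω = 6.032 rad/s (converted from 0.96 rev/s).
The rod makes angle φ with the slider axis where L sinφ = r sinθ; differentiating, L cosφ·φ̇ = r ω cosθ.
L cosφ = √(L² − r² sin²θ) = 0.19127 m.
|ω_rod| = r ω |cosθ| / √(L² − r² sin²θ) = 0.0607·6.032·0.77384/0.19127 = 1.4813 rad/s.

1.48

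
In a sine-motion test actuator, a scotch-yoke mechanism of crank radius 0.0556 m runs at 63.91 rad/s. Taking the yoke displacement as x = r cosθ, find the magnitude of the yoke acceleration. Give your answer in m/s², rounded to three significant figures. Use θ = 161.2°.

215

ω = 63.91 rad/s
x = r cosθ ⇒ ẍ = −rω² cosθ (ω constant).
|a| = rω²|cosθ| = 0.0556·(63.91)²·|cos 161.2°| = 214.98 m/s².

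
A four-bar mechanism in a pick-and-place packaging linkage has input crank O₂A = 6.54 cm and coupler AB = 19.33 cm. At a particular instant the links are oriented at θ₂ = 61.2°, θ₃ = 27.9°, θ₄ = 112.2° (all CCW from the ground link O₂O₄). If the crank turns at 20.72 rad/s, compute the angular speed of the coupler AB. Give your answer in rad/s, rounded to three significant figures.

5.48

ω₂ = 20.72 rad/s
Differentiating the loop-closure r₂e^{iθ₂}+r₃e^{iθ₃}=r₁+r₄e^{iθ₄} gives r₂ω₂e^{iθ₂}+r₃ω₃e^{iθ₃}=r₄ω₄e^{iθ₄}.
Eliminating the other unknown: ω₃ = r₂ω₂ sin(θ₄−θ₂) / [r₃ sin(θ₃−θ₄)].
Numerator sine = +0.77715; denominator sine = -0.99506.
Result = 0.0654·20.72·(+0.77715) / (0.1933·(-0.99506)) = -5.4751 rad/s; magnitude 5.4751 rad/s.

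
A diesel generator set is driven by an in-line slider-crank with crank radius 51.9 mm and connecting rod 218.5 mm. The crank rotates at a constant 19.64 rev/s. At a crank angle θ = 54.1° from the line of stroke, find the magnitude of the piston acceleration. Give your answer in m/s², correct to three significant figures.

ω = 2π·19.6 = 123.4 rad/s
x(θ) = r cosθ + √(L² − r² sin²θ); with ω constant, a = ω²·d²x/dθ².
d²x/dθ² = −r cosθ − r²(cos2θ)/√u − r⁴ sin²2θ/(4u^{3/2}),  u = L² − r² sin²θ = 0.0459748 m².
Substituting r = 0.0519 m, L = 0.2185 m, θ = 54.1°: d²x/dθ² = -0.026675 m.
a = ω²·d²x/dθ² = (123.4)²·(-0.026675) = -406.21 m/s²;  |a| = 406.21 m/s².

406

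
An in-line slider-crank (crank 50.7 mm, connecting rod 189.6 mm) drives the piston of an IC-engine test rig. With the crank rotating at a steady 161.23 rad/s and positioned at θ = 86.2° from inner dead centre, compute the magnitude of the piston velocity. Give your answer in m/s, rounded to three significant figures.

ω = 161.2 rad/s
For an in-line slider-crank, x = r cosθ + √(L² − r² sin²θ), so v = −rω sinθ·[1 + r cosθ/√(L² − r² sin²θ)].
With r = 0.0507 m, L = 0.1896 m, θ = 86.2°: √(L² − r² sin²θ) = 0.18273 m.
v = −0.0507·161.2·0.99780·[1 + 0.0507·0.06627/0.18273] = -8.3064 m/s.
|v| = 8.3064 m/s.

8.31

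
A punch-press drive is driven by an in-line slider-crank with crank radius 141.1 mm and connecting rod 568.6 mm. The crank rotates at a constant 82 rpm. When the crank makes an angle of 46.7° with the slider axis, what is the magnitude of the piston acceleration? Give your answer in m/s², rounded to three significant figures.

7.02

ω = 2π·82/60 = 8.587 rad/s
x(θ) = r cosθ + √(L² − r² sin²θ); with ω constant, a = ω²·d²x/dθ².
d²x/dθ² = −r cosθ − r²(cos2θ)/√u − r⁴ sin²2θ/(4u^{3/2}),  u = L² − r² sin²θ = 0.312761 m².
Substituting r = 0.1411 m, L = 0.5686 m, θ = 46.7°: d²x/dθ² = -0.095222 m.
a = ω²·d²x/dθ² = (8.587)²·(-0.095222) = -7.0214 m/s²;  |a| = 7.0214 m/s².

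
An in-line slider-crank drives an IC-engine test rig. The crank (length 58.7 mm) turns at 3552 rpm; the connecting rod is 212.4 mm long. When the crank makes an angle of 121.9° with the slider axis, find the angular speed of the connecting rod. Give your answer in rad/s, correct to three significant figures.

ω = 372 rad/s (converted from 3552 rpm).
The rod makes angle φ with the slider axis where L sinφ = r sinθ; differentiating, L cosφ·φ̇ = r ω cosθ.
L cosφ = √(L² − r² sin²θ) = 0.20647 m.
|ω_rod| = r ω |cosθ| / √(L² − r² sin²θ) = 0.0587·372·0.52844/0.20647 = 55.882 rad/s.

55.9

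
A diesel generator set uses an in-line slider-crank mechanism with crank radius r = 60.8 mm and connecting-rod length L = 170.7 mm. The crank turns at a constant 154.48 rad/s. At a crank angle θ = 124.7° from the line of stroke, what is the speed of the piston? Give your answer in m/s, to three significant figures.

6.08

ω = 154.5 rad/s
For an in-line slider-crank, x = r cosθ + √(L² − r² sin²θ), so v = −rω sinθ·[1 + r cosθ/√(L² − r² sin²θ)].
With r = 0.0608 m, L = 0.1707 m, θ = 124.7°: √(L² − r² sin²θ) = 0.16322 m.
v = −0.0608·154.5·0.82214·[1 + 0.0608·-0.56928/0.16322] = -6.0844 m/s.
|v| = 6.0844 m/s.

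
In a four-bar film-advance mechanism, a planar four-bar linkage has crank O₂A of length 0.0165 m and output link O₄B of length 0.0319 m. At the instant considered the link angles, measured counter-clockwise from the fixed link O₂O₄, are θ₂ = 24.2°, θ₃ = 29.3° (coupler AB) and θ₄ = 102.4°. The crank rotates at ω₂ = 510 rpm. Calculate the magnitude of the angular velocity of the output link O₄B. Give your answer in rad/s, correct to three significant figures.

ω₂ = 53.41 rad/s (from 510 rpm).
Differentiating the loop-closure r₂e^{iθ₂}+r₃e^{iθ₃}=r₁+r₄e^{iθ₄} gives r₂ω₂e^{iθ₂}+r₃ω₃e^{iθ₃}=r₄ω₄e^{iθ₄}.
Eliminating the other unknown: ω₄ = r₂ω₂ sin(θ₂−θ₃) / [r₄ sin(θ₄−θ₃)].
Numerator sine = -0.08889; denominator sine = +0.95681.
Result = 0.0165·53.41·(-0.08889) / (0.0319·(+0.95681)) = -2.5665 rad/s; magnitude 2.5665 rad/s.

2.57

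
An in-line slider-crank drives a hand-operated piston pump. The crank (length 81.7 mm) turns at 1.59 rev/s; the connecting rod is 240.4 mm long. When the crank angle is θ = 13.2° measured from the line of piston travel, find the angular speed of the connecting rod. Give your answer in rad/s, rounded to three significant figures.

ω = 9.99 rad/s (converted from 1.59 rev/s).
The rod makes angle φ with the slider axis where L sinφ = r sinθ; differentiating, L cosφ·φ̇ = r ω cosθ.
L cosφ = √(L² − r² sin²θ) = 0.23967 m.
|ω_rod| = r ω |cosθ| / √(L² − r² sin²θ) = 0.0817·9.99·0.97358/0.23967 = 3.3155 rad/s.

3.32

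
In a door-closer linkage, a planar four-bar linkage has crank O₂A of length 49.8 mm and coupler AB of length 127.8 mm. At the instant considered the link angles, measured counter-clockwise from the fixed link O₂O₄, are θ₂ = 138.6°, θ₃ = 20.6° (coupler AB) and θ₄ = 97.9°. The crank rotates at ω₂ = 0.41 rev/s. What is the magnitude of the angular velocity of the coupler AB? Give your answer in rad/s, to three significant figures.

ω₂ = 2.576 rad/s (from 0.41 rev/s).
Differentiating the loop-closure r₂e^{iθ₂}+r₃e^{iθ₃}=r₁+r₄e^{iθ₄} gives r₂ω₂e^{iθ₂}+r₃ω₃e^{iθ₃}=r₄ω₄e^{iθ₄}.
Eliminating the other unknown: ω₃ = r₂ω₂ sin(θ₄−θ₂) / [r₃ sin(θ₃−θ₄)].
Numerator sine = -0.65210; denominator sine = -0.97553.
Result = 0.0498·2.576·(-0.65210) / (0.1278·(-0.97553)) = +0.67102 rad/s; magnitude 0.67102 rad/s.

0.671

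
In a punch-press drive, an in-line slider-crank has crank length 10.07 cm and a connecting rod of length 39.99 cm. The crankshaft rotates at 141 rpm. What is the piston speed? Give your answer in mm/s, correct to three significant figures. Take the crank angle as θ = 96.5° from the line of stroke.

1430

ω = 2π·141/60 = 14.77 rad/s
For an in-line slider-crank, x = r cosθ + √(L² − r² sin²θ), so v = −rω sinθ·[1 + r cosθ/√(L² − r² sin²θ)].
With r = 0.1007 m, L = 0.3999 m, θ = 96.5°: √(L² − r² sin²θ) = 0.38718 m.
v = −0.1007·14.77·0.99357·[1 + 0.1007·-0.11320/0.38718] = -1.4338 m/s.
|v| = 1.4338 m/s = 1433.8 mm/s.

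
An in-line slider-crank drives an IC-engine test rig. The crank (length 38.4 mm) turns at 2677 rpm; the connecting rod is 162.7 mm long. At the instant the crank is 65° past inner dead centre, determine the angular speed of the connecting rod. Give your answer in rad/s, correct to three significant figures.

ω = 280.3 rad/s (converted from 2677 rpm).
The rod makes angle φ with the slider axis where L sinφ = r sinθ; differentiating, L cosφ·φ̇ = r ω cosθ.
L cosφ = √(L² − r² sin²θ) = 0.15893 m.
|ω_rod| = r ω |cosθ| / √(L² − r² sin²θ) = 0.0384·280.3·0.42262/0.15893 = 28.625 rad/s.

28.6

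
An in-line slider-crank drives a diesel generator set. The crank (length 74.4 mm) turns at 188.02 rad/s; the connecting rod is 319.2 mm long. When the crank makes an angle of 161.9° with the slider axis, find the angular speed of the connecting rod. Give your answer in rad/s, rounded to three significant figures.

ω = 188 rad/s
The rod makes angle φ with the slider axis where L sinφ = r sinθ; differentiating, L cosφ·φ̇ = r ω cosθ.
L cosφ = √(L² − r² sin²θ) = 0.31836 m.
|ω_rod| = r ω |cosθ| / √(L² − r² sin²θ) = 0.0744·188·0.95052/0.31836 = 41.765 rad/s.

41.8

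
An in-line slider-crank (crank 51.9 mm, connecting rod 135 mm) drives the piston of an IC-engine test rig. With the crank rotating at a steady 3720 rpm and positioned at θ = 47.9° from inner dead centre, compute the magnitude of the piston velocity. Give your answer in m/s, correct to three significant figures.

19.0

ω = 2π·3720/60 = 389.6 rad/s
For an in-line slider-crank, x = r cosθ + √(L² − r² sin²θ), so v = −rω sinθ·[1 + r cosθ/√(L² − r² sin²θ)].
With r = 0.0519 m, L = 0.135 m, θ = 47.9°: √(L² − r² sin²θ) = 0.12939 m.
v = −0.0519·389.6·0.74198·[1 + 0.0519·0.67043/0.12939] = -19.035 m/s.
|v| = 19.035 m/s.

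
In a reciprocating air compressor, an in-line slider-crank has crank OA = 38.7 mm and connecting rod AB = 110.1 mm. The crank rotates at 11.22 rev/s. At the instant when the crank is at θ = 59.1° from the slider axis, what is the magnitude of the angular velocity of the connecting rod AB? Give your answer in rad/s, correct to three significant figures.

13.3

ω = 70.5 rad/s (converted from 11.22 rev/s).
The rod makes angle φ with the slider axis where L sinφ = r sinθ; differentiating, L cosφ·φ̇ = r ω cosθ.
L cosφ = √(L² − r² sin²θ) = 0.10497 m.
|ω_rod| = r ω |cosθ| / √(L² − r² sin²θ) = 0.0387·70.5·0.51354/0.10497 = 13.347 rad/s.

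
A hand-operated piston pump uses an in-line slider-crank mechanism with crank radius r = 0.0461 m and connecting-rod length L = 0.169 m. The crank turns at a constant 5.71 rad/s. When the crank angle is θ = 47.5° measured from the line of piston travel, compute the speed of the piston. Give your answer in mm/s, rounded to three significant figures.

231

ω = 5.71 rad/s
For an in-line slider-crank, x = r cosθ + √(L² − r² sin²θ), so v = −rω sinθ·[1 + r cosθ/√(L² − r² sin²θ)].
With r = 0.0461 m, L = 0.169 m, θ = 47.5°: √(L² − r² sin²θ) = 0.16555 m.
v = −0.0461·5.71·0.73728·[1 + 0.0461·0.67559/0.16555] = -0.23059 m/s.
|v| = 0.23059 m/s = 230.59 mm/s.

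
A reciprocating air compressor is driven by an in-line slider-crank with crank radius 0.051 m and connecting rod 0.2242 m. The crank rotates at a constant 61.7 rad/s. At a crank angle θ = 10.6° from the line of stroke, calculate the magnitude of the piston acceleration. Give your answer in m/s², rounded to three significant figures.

232

ω = 61.7 rad/s
x(θ) = r cosθ + √(L² − r² sin²θ); with ω constant, a = ω²·d²x/dθ².
d²x/dθ² = −r cosθ − r²(cos2θ)/√u − r⁴ sin²2θ/(4u^{3/2}),  u = L² − r² sin²θ = 0.0501776 m².
Substituting r = 0.051 m, L = 0.2242 m, θ = 10.6°: d²x/dθ² = -0.060975 m.
a = ω²·d²x/dθ² = (61.7)²·(-0.060975) = -232.13 m/s²;  |a| = 232.13 m/s².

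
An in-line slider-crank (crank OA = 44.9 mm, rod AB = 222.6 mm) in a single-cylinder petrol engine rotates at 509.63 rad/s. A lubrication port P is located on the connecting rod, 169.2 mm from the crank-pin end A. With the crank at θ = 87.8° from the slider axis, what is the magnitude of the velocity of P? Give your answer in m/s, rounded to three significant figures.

23.0

ω = 509.6 rad/s.  Crank-pin speed |V_A| = rω = 22.882 m/s, perpendicular to OA.
Rod angle: sinφ = −(r/L) sinθ ⇒ φ = -11.628°; ω_rod = −rω cosθ/√(L²−r²sin²θ) = -4.0288 rad/s.
V_P = V_A + ω_rod × AP, with AP = 0.1692 m along the rod.
Components: V_Px = −rω sinθ − a·ω_rod·sinφ = -23.003 m/s;  V_Py = rω cosθ + a·ω_rod·cosφ = +0.21072 m/s.
|V_P| = √(V_Px² + V_Py²) = 23.004 m/s.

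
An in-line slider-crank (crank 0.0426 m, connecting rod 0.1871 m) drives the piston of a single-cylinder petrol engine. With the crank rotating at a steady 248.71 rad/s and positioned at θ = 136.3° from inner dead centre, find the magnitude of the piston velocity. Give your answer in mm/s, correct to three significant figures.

ω = 248.7 rad/s
For an in-line slider-crank, x = r cosθ + √(L² − r² sin²θ), so v = −rω sinθ·[1 + r cosθ/√(L² − r² sin²θ)].
With r = 0.0426 m, L = 0.1871 m, θ = 136.3°: √(L² − r² sin²θ) = 0.18477 m.
v = −0.0426·248.7·0.69088·[1 + 0.0426·-0.72297/0.18477] = -6.0998 m/s.
|v| = 6.0998 m/s = 6099.8 mm/s.

6100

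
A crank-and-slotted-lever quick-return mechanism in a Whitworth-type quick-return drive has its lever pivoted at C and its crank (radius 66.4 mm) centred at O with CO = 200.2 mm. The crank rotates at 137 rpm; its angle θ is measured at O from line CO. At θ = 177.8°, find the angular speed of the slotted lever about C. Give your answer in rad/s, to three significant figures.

7.10

ω = 14.35 rad/s (from 137 rpm).
Crank pin A relative to C: A = (d + r cosθ, r sinθ); lever angle φ = atan2(r sinθ, d + r cosθ).
Differentiating tanφ: φ̇ = rω(d cosθ + r)/(d² + r² + 2dr cosθ).
d² + r² + 2dr cosθ = |CA|² = 0.017922 m²;  d cosθ + r = -0.13365 m.
|ω_lever| = |0.0664·14.35·-0.13365| / 0.017922 = 7.1041 rad/s.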